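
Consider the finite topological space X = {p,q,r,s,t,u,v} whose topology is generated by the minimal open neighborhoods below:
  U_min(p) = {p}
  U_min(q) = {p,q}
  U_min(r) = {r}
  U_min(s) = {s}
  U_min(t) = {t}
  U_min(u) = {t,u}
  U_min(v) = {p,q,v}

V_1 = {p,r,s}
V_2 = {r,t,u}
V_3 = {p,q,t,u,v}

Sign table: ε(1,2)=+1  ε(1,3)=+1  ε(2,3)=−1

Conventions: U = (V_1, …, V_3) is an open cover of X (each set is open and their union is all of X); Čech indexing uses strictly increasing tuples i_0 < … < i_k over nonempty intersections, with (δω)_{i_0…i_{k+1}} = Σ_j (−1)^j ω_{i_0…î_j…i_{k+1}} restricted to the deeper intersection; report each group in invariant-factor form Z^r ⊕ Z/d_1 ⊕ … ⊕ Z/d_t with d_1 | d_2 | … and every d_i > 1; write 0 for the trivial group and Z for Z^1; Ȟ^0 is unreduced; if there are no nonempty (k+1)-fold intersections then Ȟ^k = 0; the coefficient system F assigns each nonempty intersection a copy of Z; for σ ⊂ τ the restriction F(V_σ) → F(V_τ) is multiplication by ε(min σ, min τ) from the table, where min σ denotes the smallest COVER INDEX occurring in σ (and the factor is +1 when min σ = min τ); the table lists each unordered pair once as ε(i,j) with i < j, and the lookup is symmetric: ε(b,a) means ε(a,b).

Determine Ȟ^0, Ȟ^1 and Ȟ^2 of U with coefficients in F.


Ȟ^0(U;F) ≅ 0,  Ȟ^1(U;F) ≅ Z/2,  Ȟ^2(U;F) ≅ 0

nonempty intersections:
  V12={r} V13={p} V23={t,u}
C dims 3,3; δ0: rk 3, SNF 1^2·2
Ȟ^0: (3−3)−0=0 ⇒ 0
Ȟ^1: (3−0)−3=0 plus torsion [2] ⇒ Z/2
Ȟ^2: (0−0)−0=0 ⇒ 0


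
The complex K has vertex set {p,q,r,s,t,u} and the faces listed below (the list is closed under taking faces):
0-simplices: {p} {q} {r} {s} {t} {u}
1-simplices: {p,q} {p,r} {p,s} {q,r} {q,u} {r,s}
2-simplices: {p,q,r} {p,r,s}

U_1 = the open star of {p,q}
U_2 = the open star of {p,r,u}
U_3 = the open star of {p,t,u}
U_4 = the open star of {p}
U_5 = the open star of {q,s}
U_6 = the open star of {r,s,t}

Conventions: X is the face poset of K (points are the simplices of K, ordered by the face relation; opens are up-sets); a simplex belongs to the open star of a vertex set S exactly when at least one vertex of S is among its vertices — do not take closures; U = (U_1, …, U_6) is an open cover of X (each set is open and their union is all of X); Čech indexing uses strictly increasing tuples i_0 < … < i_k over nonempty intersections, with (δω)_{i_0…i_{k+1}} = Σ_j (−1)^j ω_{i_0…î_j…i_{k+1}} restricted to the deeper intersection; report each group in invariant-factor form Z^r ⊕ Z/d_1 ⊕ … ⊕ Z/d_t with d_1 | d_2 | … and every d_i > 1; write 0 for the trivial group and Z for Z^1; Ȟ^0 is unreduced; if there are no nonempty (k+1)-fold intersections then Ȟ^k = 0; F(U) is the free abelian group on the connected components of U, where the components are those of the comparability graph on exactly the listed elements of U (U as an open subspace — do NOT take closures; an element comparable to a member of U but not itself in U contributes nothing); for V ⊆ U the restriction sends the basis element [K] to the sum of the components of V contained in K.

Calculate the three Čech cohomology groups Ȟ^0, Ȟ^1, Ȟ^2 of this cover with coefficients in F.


nerve simplices:
  U1={{p},{q},{p,q},{p,r},{p,s},{q,r},{q,u},{p,q,r},{p,r,s}} U2={{p},{r},{u},{p,q},{p,r},{p,s},{q,r},{q,u},{r,s},{p,q,r},{p,r,s}} U3={{p},{t},{u},{p,q},{p,r},{p,s},{q,u},{p,q,r},{p,r,s}} U4={{p},{p,q},{p,r},{p,s},{p,q,r},{p,r,s}} U5={{q},{s},{p,q},{p,s},{q,r},{q,u},{r,s},{p,q,r},{p,r,s}} U6={{r},{s},{t},{p,r},{p,s},{q,r},{r,s},{p,q,r},{p,r,s}}
  U12={{p},{p,q},{p,r},{p,s},{q,r},{q,u},{p,q,r},{p,r,s}} U13={{p},{p,q},{p,r},{p,s},{q,u},{p,q,r},{p,r,s}} U14={{p},{p,q},{p,r},{p,s},{p,q,r},{p,r,s}} U15={{q},{p,q},{p,s},{q,r},{q,u},{p,q,r},{p,r,s}} U16={{p,r},{p,s},{q,r},{p,q,r},{p,r,s}} U23={{p},{u},{p,q},{p,r},{p,s},{q,u},{p,q,r},{p,r,s}} U24={{p},{p,q},{p,r},{p,s},{p,q,r},{p,r,s}} U25={{p,q},{p,s},{q,r},{q,u},{r,s},{p,q,r},{p,r,s}} U26={{r},{p,r},{p,s},{q,r},{r,s},{p,q,r},{p,r,s}} U34={{p},{p,q},{p,r},{p,s},{p,q,r},{p,r,s}} U35={{p,q},{p,s},{q,u},{p,q,r},{p,r,s}} U36={{t},{p,r},{p,s},{p,q,r},{p,r,s}} U45={{p,q},{p,s},{p,q,r},{p,r,s}} U46={{p,r},{p,s},{p,q,r},{p,r,s}} U56={{s},{p,s},{q,r},{r,s},{p,q,r},{p,r,s}}
  U123={{p},{p,q},{p,r},{p,s},{q,u},{p,q,r},{p,r,s}} U124={{p},{p,q},{p,r},{p,s},{p,q,r},{p,r,s}} U125={{p,q},{p,s},{q,r},{q,u},{p,q,r},{p,r,s}} U126={{p,r},{p,s},{q,r},{p,q,r},{p,r,s}} U134={{p},{p,q},{p,r},{p,s},{p,q,r},{p,r,s}} U135={{p,q},{p,s},{q,u},{p,q,r},{p,r,s}} U136={{p,r},{p,s},{p,q,r},{p,r,s}} U145={{p,q},{p,s},{p,q,r},{p,r,s}} U146={{p,r},{p,s},{p,q,r},{p,r,s}} U156={{p,s},{q,r},{p,q,r},{p,r,s}} U234={{p},{p,q},{p,r},{p,s},{p,q,r},{p,r,s}} U235={{p,q},{p,s},{q,u},{p,q,r},{p,r,s}} U236={{p,r},{p,s},{p,q,r},{p,r,s}} U245={{p,q},{p,s},{p,q,r},{p,r,s}} U246={{p,r},{p,s},{p,q,r},{p,r,s}} U256={{p,s},{q,r},{r,s},{p,q,r},{p,r,s}} U345={{p,q},{p,s},{p,q,r},{p,r,s}} U346={{p,r},{p,s},{p,q,r},{p,r,s}} U356={{p,s},{p,q,r},{p,r,s}} U456={{p,s},{p,q,r},{p,r,s}}
  U1234={{p},{p,q},{p,r},{p,s},{p,q,r},{p,r,s}} U1235={{p,q},{p,s},{q,u},{p,q,r},{p,r,s}} U1236={{p,r},{p,s},{p,q,r},{p,r,s}} U1245={{p,q},{p,s},{p,q,r},{p,r,s}} U1246={{p,r},{p,s},{p,q,r},{p,r,s}} U1256={{p,s},{q,r},{p,q,r},{p,r,s}} U1345={{p,q},{p,s},{p,q,r},{p,r,s}} U1346={{p,r},{p,s},{p,q,r},{p,r,s}} U1356={{p,s},{p,q,r},{p,r,s}} U1456={{p,s},{p,q,r},{p,r,s}} U2345={{p,q},{p,s},{p,q,r},{p,r,s}} U2346={{p,r},{p,s},{p,q,r},{p,r,s}} U2356={{p,s},{p,q,r},{p,r,s}} U2456={{p,s},{p,q,r},{p,r,s}} U3456={{p,s},{p,q,r},{p,r,s}}
  U12345={{p,q},{p,s},{p,q,r},{p,r,s}} U12346={{p,r},{p,s},{p,q,r},{p,r,s}} U12356={{p,s},{p,q,r},{p,r,s}} U12456={{p,s},{p,q,r},{p,r,s}} U13456={{p,s},{p,q,r},{p,r,s}} U23456={{p,s},{p,q,r},{p,r,s}}
  U123456={{p,s},{p,q,r},{p,r,s}}
components per intersection:
  U1: {{p},{q},{p,q},{p,r},{p,s},{q,r},{q,u},{p,q,r},{p,r,s}}
  U2: {{p},{r},{p,q},{p,r},{p,s},{q,r},{r,s},{p,q,r},{p,r,s}} {{u},{q,u}}
  U3: {{p},{p,q},{p,r},{p,s},{p,q,r},{p,r,s}} {{t}} {{u},{q,u}}
  U4: {{p},{p,q},{p,r},{p,s},{p,q,r},{p,r,s}}
  U5: {{q},{p,q},{q,r},{q,u},{p,q,r}} {{s},{p,s},{r,s},{p,r,s}}
  U6: {{r},{s},{p,r},{p,s},{q,r},{r,s},{p,q,r},{p,r,s}} {{t}}
  U12: {{p},{p,q},{p,r},{p,s},{q,r},{p,q,r},{p,r,s}} {{q,u}}
  U13: {{p},{p,q},{p,r},{p,s},{p,q,r},{p,r,s}} {{q,u}}
  U14: {{p},{p,q},{p,r},{p,s},{p,q,r},{p,r,s}}
  U15: {{q},{p,q},{q,r},{q,u},{p,q,r}} {{p,s},{p,r,s}}
  U16: {{p,r},{p,s},{q,r},{p,q,r},{p,r,s}}
  U23: {{p},{p,q},{p,r},{p,s},{p,q,r},{p,r,s}} {{u},{q,u}}
  U24: {{p},{p,q},{p,r},{p,s},{p,q,r},{p,r,s}}
  U25: {{p,q},{q,r},{p,q,r}} {{p,s},{r,s},{p,r,s}} {{q,u}}
  U26: {{r},{p,r},{p,s},{q,r},{r,s},{p,q,r},{p,r,s}}
  U34: {{p},{p,q},{p,r},{p,s},{p,q,r},{p,r,s}}
  U35: {{p,q},{p,q,r}} {{p,s},{p,r,s}} {{q,u}}
  U36: {{t}} {{p,r},{p,s},{p,q,r},{p,r,s}}
  U45: {{p,q},{p,q,r}} {{p,s},{p,r,s}}
  U46: {{p,r},{p,s},{p,q,r},{p,r,s}}
  U56: {{s},{p,s},{r,s},{p,r,s}} {{q,r},{p,q,r}}
  U123: {{p},{p,q},{p,r},{p,s},{p,q,r},{p,r,s}} {{q,u}}
  U124: {{p},{p,q},{p,r},{p,s},{p,q,r},{p,r,s}}
  U125: {{p,q},{q,r},{p,q,r}} {{p,s},{p,r,s}} {{q,u}}
  U126: {{p,r},{p,s},{q,r},{p,q,r},{p,r,s}}
  U134: {{p},{p,q},{p,r},{p,s},{p,q,r},{p,r,s}}
  U135: {{p,q},{p,q,r}} {{p,s},{p,r,s}} {{q,u}}
  U136: {{p,r},{p,s},{p,q,r},{p,r,s}}
  U145: {{p,q},{p,q,r}} {{p,s},{p,r,s}}
  U146: {{p,r},{p,s},{p,q,r},{p,r,s}}
  U156: {{p,s},{p,r,s}} {{q,r},{p,q,r}}
  U234: {{p},{p,q},{p,r},{p,s},{p,q,r},{p,r,s}}
  U235: {{p,q},{p,q,r}} {{p,s},{p,r,s}} {{q,u}}
  U236: {{p,r},{p,s},{p,q,r},{p,r,s}}
  U245: {{p,q},{p,q,r}} {{p,s},{p,r,s}}
  U246: {{p,r},{p,s},{p,q,r},{p,r,s}}
  U256: {{p,s},{r,s},{p,r,s}} {{q,r},{p,q,r}}
  U345: {{p,q},{p,q,r}} {{p,s},{p,r,s}}
  U346: {{p,r},{p,s},{p,q,r},{p,r,s}}
  U356: {{p,s},{p,r,s}} {{p,q,r}}
  U456: {{p,s},{p,r,s}} {{p,q,r}}
  U1234: {{p},{p,q},{p,r},{p,s},{p,q,r},{p,r,s}}
  U1235: {{p,q},{p,q,r}} {{p,s},{p,r,s}} {{q,u}}
  U1236: {{p,r},{p,s},{p,q,r},{p,r,s}}
  U1245: {{p,q},{p,q,r}} {{p,s},{p,r,s}}
  U1246: {{p,r},{p,s},{p,q,r},{p,r,s}}
  U1256: {{p,s},{p,r,s}} {{q,r},{p,q,r}}
  U1345: {{p,q},{p,q,r}} {{p,s},{p,r,s}}
  U1346: {{p,r},{p,s},{p,q,r},{p,r,s}}
  U1356: {{p,s},{p,r,s}} {{p,q,r}}
  U1456: {{p,s},{p,r,s}} {{p,q,r}}
  U2345: {{p,q},{p,q,r}} {{p,s},{p,r,s}}
  U2346: {{p,r},{p,s},{p,q,r},{p,r,s}}
  U2356: {{p,s},{p,r,s}} {{p,q,r}}
  U2456: {{p,s},{p,r,s}} {{p,q,r}}
  U3456: {{p,s},{p,r,s}} {{p,q,r}}
  U12345: {{p,q},{p,q,r}} {{p,s},{p,r,s}}
  U12346: {{p,r},{p,s},{p,q,r},{p,r,s}}
  U12356: {{p,s},{p,r,s}} {{p,q,r}}
  U12456: {{p,s},{p,r,s}} {{p,q,r}}
  U13456: {{p,s},{p,r,s}} {{p,q,r}}
  U23456: {{p,s},{p,r,s}} {{p,q,r}}
  U123456: {{p,s},{p,r,s}} {{p,q,r}}
C dims 11,26,34,26; δ0: rk 9, SNF 1^9; δ1: rk 17, SNF 1^17; δ2: rk 17, SNF 1^17
degree 0: 11−9−0 = 2 → Ȟ^0 ≅ Z^2
degree 1: 26−17−9 = 0 → Ȟ^1 ≅ 0
degree 2: 34−17−17 = 0 → Ȟ^2 ≅ 0

Ȟ^0 ≅ Z^2, Ȟ^1 ≅ 0, Ȟ^2 ≅ 0


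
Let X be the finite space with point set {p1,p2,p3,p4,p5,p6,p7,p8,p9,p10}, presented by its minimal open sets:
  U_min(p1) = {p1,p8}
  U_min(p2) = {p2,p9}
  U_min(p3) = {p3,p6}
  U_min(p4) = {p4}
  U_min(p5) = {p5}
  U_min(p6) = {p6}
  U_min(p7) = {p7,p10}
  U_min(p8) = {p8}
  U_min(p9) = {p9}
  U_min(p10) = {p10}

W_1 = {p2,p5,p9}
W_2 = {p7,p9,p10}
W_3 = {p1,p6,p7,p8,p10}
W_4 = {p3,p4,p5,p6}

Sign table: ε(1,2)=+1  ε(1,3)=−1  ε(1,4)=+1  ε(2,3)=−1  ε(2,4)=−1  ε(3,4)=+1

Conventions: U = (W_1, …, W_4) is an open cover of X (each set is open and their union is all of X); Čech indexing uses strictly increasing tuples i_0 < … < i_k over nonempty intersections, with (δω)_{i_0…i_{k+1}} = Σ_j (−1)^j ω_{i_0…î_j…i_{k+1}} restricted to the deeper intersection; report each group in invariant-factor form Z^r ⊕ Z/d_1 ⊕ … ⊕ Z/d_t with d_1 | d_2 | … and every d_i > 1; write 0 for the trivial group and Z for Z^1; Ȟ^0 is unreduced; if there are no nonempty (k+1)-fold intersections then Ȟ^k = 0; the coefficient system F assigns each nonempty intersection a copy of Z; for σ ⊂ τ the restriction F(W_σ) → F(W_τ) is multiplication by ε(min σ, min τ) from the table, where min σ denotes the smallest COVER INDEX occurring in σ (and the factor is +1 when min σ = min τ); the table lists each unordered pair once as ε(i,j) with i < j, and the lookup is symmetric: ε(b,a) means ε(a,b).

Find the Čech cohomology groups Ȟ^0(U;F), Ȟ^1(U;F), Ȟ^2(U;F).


Ȟ^0 ≅ 0, Ȟ^1 ≅ Z/2 and Ȟ^2 ≅ 0

cover nerve:
  W12={p9} W14={p5} W23={p7,p10} W34={p6}
C dims 4,4; δ0: rk 4, SNF 1^3·2
Ȟ^0: (4−4)−0=0 ⇒ 0
Ȟ^1: (4−0)−4=0 plus torsion [2] ⇒ Z/2
Ȟ^2: (0−0)−0=0 ⇒ 0


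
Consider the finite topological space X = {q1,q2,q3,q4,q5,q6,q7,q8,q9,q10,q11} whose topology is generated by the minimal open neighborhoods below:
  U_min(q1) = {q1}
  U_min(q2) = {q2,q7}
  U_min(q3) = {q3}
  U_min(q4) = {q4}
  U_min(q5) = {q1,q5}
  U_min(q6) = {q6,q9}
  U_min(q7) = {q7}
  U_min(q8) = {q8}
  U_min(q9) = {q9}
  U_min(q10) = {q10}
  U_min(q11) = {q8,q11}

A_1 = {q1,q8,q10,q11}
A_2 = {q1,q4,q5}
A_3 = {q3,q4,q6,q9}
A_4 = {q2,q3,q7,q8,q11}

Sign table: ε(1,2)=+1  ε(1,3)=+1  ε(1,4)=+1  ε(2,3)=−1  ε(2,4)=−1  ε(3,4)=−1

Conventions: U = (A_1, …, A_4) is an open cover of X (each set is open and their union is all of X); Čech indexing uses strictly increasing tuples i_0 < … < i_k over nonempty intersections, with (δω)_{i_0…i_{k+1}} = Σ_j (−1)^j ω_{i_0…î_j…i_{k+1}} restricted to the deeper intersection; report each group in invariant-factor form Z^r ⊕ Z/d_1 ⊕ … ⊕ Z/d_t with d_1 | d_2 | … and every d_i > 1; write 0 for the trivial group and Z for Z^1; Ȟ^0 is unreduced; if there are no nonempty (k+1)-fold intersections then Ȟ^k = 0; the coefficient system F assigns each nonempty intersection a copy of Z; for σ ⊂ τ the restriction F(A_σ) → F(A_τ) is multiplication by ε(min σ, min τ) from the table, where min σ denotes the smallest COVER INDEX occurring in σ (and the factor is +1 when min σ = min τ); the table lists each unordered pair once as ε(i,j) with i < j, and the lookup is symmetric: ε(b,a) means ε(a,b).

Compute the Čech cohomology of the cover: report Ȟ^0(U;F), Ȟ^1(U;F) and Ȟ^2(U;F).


nonempty intersections:
  A12={q1} A14={q8,q11} A23={q4} A34={q3}
C dims 4,4; δ0: rk 3, SNF 1^3
Ȟ^0: (4−3)−0=1 ⇒ Z
Ȟ^1: (4−0)−3=1 ⇒ Z
Ȟ^2: (0−0)−0=0 ⇒ 0

Ȟ^0 = Z, Ȟ^1 = Z, Ȟ^2 = 0


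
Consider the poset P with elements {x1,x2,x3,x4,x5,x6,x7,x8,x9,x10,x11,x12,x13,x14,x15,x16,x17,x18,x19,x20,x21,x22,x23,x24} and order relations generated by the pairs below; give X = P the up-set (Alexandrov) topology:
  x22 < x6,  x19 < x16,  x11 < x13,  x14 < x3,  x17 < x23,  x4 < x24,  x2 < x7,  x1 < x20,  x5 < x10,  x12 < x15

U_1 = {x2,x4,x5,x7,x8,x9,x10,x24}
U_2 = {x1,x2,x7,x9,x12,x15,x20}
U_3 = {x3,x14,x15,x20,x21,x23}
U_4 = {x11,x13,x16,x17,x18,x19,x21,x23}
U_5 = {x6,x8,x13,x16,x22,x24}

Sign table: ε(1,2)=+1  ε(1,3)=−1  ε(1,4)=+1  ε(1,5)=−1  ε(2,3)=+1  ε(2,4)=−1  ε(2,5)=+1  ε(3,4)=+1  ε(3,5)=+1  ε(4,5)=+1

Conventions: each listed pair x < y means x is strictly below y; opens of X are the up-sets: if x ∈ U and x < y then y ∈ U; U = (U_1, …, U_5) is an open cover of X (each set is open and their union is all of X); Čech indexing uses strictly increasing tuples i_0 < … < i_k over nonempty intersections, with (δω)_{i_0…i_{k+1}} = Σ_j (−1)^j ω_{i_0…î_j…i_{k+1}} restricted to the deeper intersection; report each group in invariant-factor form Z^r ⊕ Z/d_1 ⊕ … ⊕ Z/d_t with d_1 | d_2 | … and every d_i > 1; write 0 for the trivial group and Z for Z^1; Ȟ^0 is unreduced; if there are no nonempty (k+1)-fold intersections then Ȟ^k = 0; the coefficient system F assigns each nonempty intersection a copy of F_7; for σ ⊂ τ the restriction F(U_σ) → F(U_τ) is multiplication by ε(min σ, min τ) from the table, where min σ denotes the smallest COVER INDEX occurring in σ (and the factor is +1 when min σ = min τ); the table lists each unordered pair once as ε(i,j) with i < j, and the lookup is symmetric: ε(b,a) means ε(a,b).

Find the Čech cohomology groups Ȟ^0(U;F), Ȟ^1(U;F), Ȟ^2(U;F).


Ȟ^0 = 0,  Ȟ^1 = 0,  Ȟ^2 = 0

intersection data:
  U12={x2,x7,x9} U15={x8,x24} U23={x15,x20} U34={x21,x23} U45={x13,x16}
C dims 5,5; δ0: rk_F7 5
Ȟ^0 = (5 − 5) − 0 = 0, so Ȟ^0 ≅ 0
Ȟ^1 = (5 − 0) − 5 = 0, so Ȟ^1 ≅ 0
Ȟ^2 = (0 − 0) − 0 = 0, so Ȟ^2 ≅ 0


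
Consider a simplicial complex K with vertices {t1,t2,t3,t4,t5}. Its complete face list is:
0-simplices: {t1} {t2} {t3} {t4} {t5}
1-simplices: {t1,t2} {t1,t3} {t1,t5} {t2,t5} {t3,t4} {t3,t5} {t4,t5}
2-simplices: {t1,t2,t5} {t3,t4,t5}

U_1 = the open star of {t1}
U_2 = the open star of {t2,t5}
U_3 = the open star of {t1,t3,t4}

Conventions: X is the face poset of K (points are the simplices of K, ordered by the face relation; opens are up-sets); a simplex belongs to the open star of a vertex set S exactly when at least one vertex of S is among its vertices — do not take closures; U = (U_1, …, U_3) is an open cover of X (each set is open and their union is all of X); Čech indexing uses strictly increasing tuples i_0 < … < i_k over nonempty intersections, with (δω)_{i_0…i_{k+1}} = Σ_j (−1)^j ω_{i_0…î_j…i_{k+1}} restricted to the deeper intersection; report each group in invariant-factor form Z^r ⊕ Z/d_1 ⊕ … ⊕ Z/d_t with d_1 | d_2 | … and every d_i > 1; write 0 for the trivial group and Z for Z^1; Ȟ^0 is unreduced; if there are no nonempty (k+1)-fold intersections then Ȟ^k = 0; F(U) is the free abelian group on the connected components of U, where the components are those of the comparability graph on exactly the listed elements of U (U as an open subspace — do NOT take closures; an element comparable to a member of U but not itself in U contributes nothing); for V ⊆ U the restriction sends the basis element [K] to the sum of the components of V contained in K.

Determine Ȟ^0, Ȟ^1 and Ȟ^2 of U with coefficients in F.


nonempty overlaps:
  U1={{t1},{t1,t2},{t1,t3},{t1,t5},{t1,t2,t5}} U2={{t2},{t5},{t1,t2},{t1,t5},{t2,t5},{t3,t5},{t4,t5},{t1,t2,t5},{t3,t4,t5}} U3={{t1},{t3},{t4},{t1,t2},{t1,t3},{t1,t5},{t3,t4},{t3,t5},{t4,t5},{t1,t2,t5},{t3,t4,t5}}
  U12={{t1,t2},{t1,t5},{t1,t2,t5}} U13={{t1},{t1,t2},{t1,t3},{t1,t5},{t1,t2,t5}} U23={{t1,t2},{t1,t5},{t3,t5},{t4,t5},{t1,t2,t5},{t3,t4,t5}}
  U123={{t1,t2},{t1,t5},{t1,t2,t5}}
components per intersection:
  U1: {{t1},{t1,t2},{t1,t3},{t1,t5},{t1,t2,t5}}
  U2: {{t2},{t5},{t1,t2},{t1,t5},{t2,t5},{t3,t5},{t4,t5},{t1,t2,t5},{t3,t4,t5}}
  U3: {{t1},{t3},{t4},{t1,t2},{t1,t3},{t1,t5},{t3,t4},{t3,t5},{t4,t5},{t1,t2,t5},{t3,t4,t5}}
  U12: {{t1,t2},{t1,t5},{t1,t2,t5}}
  U13: {{t1},{t1,t2},{t1,t3},{t1,t5},{t1,t2,t5}}
  U23: {{t1,t2},{t1,t5},{t1,t2,t5}} {{t3,t5},{t4,t5},{t3,t4,t5}}
  U123: {{t1,t2},{t1,t5},{t1,t2,t5}}
C dims 3,4,1; δ0: rk 2, SNF 1^2; δ1: rk 1, SNF 1^1
degree 0: 3−2−0 = 1 → Ȟ^0 ≅ Z
degree 1: 4−1−2 = 1 → Ȟ^1 ≅ Z
degree 2: 1−0−1 = 0 → Ȟ^2 ≅ 0

Ȟ^0(U;F) ≅ Z, Ȟ^1(U;F) ≅ Z and Ȟ^2(U;F) ≅ 0


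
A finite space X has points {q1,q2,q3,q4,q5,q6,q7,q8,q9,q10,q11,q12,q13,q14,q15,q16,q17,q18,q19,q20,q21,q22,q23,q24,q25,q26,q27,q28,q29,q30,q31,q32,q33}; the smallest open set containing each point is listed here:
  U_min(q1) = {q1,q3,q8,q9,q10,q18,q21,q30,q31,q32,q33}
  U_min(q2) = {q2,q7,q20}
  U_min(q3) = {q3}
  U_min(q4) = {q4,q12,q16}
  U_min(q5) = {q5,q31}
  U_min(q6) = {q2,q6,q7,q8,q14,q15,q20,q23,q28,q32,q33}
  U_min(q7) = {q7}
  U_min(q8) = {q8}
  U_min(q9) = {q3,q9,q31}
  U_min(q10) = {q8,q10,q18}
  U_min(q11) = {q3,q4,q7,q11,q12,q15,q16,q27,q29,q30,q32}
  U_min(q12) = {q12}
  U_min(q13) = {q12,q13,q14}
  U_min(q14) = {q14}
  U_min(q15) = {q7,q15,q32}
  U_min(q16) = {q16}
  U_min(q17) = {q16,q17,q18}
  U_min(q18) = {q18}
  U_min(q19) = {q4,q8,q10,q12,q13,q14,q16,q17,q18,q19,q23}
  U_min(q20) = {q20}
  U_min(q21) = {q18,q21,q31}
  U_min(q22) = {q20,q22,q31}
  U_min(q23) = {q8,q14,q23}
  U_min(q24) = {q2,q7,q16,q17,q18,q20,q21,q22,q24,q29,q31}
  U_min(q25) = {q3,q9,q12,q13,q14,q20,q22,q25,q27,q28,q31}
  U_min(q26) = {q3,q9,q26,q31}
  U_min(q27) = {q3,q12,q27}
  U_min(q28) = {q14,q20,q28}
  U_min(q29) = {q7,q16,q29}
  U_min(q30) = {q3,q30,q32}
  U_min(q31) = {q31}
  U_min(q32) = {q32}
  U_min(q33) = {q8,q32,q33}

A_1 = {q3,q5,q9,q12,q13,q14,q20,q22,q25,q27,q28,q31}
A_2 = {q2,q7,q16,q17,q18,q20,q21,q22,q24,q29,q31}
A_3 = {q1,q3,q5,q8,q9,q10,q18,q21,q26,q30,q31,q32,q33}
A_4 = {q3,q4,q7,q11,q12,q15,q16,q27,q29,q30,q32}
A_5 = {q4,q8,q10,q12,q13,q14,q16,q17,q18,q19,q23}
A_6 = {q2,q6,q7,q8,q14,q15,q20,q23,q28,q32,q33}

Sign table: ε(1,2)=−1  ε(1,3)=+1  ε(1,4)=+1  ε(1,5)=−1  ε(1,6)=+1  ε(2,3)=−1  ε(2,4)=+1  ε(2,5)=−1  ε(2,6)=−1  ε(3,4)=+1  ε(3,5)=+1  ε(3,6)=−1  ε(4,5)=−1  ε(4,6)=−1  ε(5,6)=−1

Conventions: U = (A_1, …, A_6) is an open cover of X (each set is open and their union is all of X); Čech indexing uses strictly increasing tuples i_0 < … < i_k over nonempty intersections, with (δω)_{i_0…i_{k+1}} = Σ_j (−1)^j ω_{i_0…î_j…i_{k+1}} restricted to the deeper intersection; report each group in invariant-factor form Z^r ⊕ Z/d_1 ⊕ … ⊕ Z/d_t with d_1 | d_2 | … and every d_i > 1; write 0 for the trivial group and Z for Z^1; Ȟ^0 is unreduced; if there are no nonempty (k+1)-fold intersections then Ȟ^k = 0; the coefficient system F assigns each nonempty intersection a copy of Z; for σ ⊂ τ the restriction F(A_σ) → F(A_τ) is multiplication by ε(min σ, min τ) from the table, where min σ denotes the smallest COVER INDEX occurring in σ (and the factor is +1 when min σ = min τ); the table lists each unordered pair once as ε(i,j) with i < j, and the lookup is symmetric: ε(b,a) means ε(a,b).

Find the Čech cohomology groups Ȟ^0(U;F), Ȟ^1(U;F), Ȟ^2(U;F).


nerve simplices:
  A12={q20,q22,q31} A13={q3,q5,q9,q31} A14={q3,q12,q27} A15={q12,q13,q14} A16={q14,q20,q28} A23={q18,q21,q31} A24={q7,q16,q29} A25={q16,q17,q18} A26={q2,q7,q20} A34={q3,q30,q32} A35={q8,q10,q18} A36={q8,q32,q33} A45={q4,q12,q16} A46={q7,q15,q32} A56={q8,q14,q23}
  A123={q31} A126={q20} A134={q3} A145={q12} A156={q14} A235={q18} A245={q16} A246={q7} A346={q32} A356={q8}
C dims 6,15,10; δ0: rk 6, SNF 1^5·2; δ1: rk 9, SNF 1^9
degree 0: 6−6−0 = 0 → Ȟ^0 ≅ 0
degree 1: 15−9−6 = 0 plus torsion [2] → Ȟ^1 ≅ Z/2
degree 2: 10−0−9 = 1 → Ȟ^2 ≅ Z

Ȟ^0(U;F) ≅ 0,  Ȟ^1(U;F) ≅ Z/2,  Ȟ^2(U;F) ≅ Z


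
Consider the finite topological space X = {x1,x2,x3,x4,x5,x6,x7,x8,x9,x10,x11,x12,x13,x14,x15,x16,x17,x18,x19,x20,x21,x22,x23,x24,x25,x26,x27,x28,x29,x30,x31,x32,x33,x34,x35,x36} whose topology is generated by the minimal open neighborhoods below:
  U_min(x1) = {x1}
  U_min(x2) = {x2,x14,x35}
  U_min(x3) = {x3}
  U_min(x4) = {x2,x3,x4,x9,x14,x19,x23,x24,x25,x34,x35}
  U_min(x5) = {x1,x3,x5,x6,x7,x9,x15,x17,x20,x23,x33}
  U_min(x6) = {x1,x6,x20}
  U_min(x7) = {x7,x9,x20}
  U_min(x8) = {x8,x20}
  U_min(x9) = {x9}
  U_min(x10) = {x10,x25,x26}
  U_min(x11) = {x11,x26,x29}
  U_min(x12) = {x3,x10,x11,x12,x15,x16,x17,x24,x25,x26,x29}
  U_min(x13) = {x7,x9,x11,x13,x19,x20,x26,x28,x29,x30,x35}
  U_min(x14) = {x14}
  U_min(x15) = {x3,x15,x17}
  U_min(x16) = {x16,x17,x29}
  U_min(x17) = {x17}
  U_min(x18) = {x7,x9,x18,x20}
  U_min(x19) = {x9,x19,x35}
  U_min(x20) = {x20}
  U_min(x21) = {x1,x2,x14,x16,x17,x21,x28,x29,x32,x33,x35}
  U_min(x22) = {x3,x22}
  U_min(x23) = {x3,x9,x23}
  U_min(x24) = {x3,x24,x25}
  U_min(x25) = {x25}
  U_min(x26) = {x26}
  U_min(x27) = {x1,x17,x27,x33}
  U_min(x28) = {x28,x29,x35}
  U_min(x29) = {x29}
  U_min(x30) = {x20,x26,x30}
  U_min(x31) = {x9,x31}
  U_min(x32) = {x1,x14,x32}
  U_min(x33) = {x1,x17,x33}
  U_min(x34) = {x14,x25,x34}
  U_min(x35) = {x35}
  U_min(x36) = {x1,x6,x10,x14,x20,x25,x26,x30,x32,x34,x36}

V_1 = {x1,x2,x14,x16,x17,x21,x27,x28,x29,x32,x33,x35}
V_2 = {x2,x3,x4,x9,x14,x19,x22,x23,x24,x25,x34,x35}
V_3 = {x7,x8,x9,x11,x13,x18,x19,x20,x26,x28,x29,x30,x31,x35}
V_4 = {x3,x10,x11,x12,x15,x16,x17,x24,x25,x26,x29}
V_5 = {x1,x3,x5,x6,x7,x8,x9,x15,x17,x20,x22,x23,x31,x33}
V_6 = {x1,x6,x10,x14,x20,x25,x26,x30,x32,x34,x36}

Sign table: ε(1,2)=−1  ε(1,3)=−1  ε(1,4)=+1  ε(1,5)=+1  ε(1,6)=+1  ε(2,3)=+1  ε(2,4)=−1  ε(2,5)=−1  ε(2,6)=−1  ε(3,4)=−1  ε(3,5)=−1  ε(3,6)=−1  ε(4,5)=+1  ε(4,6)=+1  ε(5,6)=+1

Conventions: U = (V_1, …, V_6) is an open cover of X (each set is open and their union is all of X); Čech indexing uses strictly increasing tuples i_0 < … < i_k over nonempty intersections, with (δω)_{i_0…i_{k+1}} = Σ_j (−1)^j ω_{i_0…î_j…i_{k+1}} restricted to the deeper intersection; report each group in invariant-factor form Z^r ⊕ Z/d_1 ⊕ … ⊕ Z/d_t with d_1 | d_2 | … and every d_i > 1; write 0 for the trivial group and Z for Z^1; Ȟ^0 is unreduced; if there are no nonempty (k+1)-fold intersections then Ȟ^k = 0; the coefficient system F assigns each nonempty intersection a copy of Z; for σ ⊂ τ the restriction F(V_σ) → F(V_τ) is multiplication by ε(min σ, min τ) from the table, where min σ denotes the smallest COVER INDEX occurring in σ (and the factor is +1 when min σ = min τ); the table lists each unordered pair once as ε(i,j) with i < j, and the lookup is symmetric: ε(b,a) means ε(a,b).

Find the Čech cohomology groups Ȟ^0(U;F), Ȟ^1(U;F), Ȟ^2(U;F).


nerve simplices:
  V12={x2,x14,x35} V13={x28,x29,x35} V14={x16,x17,x29} V15={x1,x17,x33} V16={x1,x14,x32} V23={x9,x19,x35} V24={x3,x24,x25} V25={x3,x9,x22,x23} V26={x14,x25,x34} V34={x11,x26,x29} V35={x7,x8,x9,x20,x31} V36={x20,x26,x30} V45={x3,x15,x17} V46={x10,x25,x26} V56={x1,x6,x20}
  V123={x35} V126={x14} V134={x29} V145={x17} V156={x1} V235={x9} V245={x3} V246={x25} V346={x26} V356={x20}
C dims 6,15,10; δ0: rk 5, SNF 1^5; δ1: rk 10, SNF 1^9·2
degree 0: 6−5−0 = 1 → Ȟ^0 ≅ Z
degree 1: 15−10−5 = 0 → Ȟ^1 ≅ 0
degree 2: 10−0−10 = 0 plus torsion [2] → Ȟ^2 ≅ Z/2

Ȟ^0 ≅ Z; Ȟ^1 ≅ 0; Ȟ^2 ≅ Z/2


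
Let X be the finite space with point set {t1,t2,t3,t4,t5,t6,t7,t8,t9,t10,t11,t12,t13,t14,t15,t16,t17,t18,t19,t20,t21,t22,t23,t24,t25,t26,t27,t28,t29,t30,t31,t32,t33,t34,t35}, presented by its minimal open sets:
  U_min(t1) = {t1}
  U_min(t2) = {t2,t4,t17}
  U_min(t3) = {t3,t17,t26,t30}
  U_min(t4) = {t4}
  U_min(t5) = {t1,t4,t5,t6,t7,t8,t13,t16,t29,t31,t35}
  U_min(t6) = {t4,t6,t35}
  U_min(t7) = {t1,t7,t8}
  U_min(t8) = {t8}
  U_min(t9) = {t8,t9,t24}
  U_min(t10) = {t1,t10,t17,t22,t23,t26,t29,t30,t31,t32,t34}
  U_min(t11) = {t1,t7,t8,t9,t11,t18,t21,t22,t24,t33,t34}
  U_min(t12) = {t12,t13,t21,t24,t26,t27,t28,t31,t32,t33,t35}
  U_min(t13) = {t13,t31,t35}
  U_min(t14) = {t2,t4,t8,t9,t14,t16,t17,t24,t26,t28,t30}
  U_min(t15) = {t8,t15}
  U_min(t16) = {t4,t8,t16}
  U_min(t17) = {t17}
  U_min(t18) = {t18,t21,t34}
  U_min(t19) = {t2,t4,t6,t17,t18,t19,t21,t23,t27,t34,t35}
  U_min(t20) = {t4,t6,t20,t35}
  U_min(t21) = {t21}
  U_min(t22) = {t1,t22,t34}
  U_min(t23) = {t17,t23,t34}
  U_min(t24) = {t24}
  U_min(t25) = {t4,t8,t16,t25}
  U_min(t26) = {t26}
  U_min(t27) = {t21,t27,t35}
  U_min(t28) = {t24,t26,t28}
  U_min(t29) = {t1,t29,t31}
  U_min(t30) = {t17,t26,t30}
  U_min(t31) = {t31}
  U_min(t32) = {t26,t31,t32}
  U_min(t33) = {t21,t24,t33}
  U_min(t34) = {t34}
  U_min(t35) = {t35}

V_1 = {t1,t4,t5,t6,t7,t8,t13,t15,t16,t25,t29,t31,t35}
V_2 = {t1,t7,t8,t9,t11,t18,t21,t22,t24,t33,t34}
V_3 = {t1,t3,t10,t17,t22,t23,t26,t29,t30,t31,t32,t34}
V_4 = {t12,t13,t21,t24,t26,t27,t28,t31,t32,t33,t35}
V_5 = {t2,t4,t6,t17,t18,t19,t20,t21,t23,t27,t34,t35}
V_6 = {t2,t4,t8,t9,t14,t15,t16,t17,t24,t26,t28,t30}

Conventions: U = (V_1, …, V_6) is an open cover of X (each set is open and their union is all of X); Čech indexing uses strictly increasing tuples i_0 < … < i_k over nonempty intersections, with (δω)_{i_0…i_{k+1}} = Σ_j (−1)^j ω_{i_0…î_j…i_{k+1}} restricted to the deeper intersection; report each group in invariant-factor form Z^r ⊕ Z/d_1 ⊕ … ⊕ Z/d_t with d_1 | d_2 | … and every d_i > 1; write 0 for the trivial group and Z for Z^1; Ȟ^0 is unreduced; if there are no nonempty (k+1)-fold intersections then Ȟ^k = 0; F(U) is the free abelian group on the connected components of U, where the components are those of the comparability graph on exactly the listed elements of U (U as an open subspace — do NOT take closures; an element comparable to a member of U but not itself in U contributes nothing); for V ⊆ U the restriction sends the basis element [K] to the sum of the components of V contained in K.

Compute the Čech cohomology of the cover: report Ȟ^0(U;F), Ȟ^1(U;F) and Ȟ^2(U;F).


nerve of the cover:
  V12={t1,t7,t8} V13={t1,t29,t31} V14={t13,t31,t35} V15={t4,t6,t35} V16={t4,t8,t15,t16} V23={t1,t22,t34} V24={t21,t24,t33} V25={t18,t21,t34} V26={t8,t9,t24} V34={t26,t31,t32} V35={t17,t23,t34} V36={t17,t26,t30} V45={t21,t27,t35} V46={t24,t26,t28} V56={t2,t4,t17}
  V123={t1} V126={t8} V134={t31} V145={t35} V156={t4} V235={t34} V245={t21} V246={t24} V346={t26} V356={t17}
components per intersection:
  V1: {t1,t4,t5,t6,t7,t8,t13,t15,t16,t25,t29,t31,t35}
  V2: {t1,t7,t8,t9,t11,t18,t21,t22,t24,t33,t34}
  V3: {t1,t3,t10,t17,t22,t23,t26,t29,t30,t31,t32,t34}
  V4: {t12,t13,t21,t24,t26,t27,t28,t31,t32,t33,t35}
  V5: {t2,t4,t6,t17,t18,t19,t20,t21,t23,t27,t34,t35}
  V6: {t2,t4,t8,t9,t14,t15,t16,t17,t24,t26,t28,t30}
  V12: {t1,t7,t8}
  V13: {t1,t29,t31}
  V14: {t13,t31,t35}
  V15: {t4,t6,t35}
  V16: {t4,t8,t15,t16}
  V23: {t1,t22,t34}
  V24: {t21,t24,t33}
  V25: {t18,t21,t34}
  V26: {t8,t9,t24}
  V34: {t26,t31,t32}
  V35: {t17,t23,t34}
  V36: {t17,t26,t30}
  V45: {t21,t27,t35}
  V46: {t24,t26,t28}
  V56: {t2,t4,t17}
  V123: {t1}
  V126: {t8}
  V134: {t31}
  V145: {t35}
  V156: {t4}
  V235: {t34}
  V245: {t21}
  V246: {t24}
  V346: {t26}
  V356: {t17}
C dims 6,15,10; δ0: rk 5, SNF 1^5; δ1: rk 10, SNF 1^9·2
Ȟ^0 = (6 − 5) − 0 = 1, so Ȟ^0 ≅ Z
Ȟ^1 = (15 − 10) − 5 = 0, so Ȟ^1 ≅ 0
Ȟ^2 = (10 − 0) − 10 = 0 plus torsion [2], so Ȟ^2 ≅ Z/2

Ȟ^0(U;F) ≅ Z, Ȟ^1(U;F) ≅ 0, Ȟ^2(U;F) ≅ Z/2


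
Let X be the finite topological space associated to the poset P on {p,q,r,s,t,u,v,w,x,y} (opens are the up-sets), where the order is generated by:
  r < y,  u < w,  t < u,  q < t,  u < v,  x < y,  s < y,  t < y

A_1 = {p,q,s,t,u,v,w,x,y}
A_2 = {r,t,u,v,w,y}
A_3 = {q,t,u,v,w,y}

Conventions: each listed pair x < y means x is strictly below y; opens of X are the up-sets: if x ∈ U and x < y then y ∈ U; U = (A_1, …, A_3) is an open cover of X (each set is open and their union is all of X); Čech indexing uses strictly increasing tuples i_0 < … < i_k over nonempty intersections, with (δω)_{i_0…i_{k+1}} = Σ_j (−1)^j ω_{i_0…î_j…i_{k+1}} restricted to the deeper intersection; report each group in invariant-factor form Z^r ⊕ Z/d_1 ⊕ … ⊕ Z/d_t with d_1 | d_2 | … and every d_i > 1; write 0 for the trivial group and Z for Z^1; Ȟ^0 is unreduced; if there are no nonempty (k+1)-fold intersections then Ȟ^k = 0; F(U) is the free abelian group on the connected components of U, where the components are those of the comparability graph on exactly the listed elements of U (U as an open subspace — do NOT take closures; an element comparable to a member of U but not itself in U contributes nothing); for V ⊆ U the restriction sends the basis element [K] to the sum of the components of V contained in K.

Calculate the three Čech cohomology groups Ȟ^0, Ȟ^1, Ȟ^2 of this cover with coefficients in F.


Ȟ^0(U;F) ≅ Z^2, Ȟ^1(U;F) ≅ 0, Ȟ^2(U;F) ≅ 0

nonempty overlaps:
  A12={t,u,v,w,y} A13={q,t,u,v,w,y} A23={t,u,v,w,y}
  A123={t,u,v,w,y}
components per intersection:
  A1: {p} {q,s,t,u,v,w,x,y}
  A2: {r,t,u,v,w,y}
  A3: {q,t,u,v,w,y}
  A12: {t,u,v,w,y}
  A13: {q,t,u,v,w,y}
  A23: {t,u,v,w,y}
  A123: {t,u,v,w,y}
C dims 4,3,1; δ0: rk 2, SNF 1^2; δ1: rk 1, SNF 1^1
degree 0: 4−2−0 = 2 → Ȟ^0 ≅ Z^2
degree 1: 3−1−2 = 0 → Ȟ^1 ≅ 0
degree 2: 1−0−1 = 0 → Ȟ^2 ≅ 0


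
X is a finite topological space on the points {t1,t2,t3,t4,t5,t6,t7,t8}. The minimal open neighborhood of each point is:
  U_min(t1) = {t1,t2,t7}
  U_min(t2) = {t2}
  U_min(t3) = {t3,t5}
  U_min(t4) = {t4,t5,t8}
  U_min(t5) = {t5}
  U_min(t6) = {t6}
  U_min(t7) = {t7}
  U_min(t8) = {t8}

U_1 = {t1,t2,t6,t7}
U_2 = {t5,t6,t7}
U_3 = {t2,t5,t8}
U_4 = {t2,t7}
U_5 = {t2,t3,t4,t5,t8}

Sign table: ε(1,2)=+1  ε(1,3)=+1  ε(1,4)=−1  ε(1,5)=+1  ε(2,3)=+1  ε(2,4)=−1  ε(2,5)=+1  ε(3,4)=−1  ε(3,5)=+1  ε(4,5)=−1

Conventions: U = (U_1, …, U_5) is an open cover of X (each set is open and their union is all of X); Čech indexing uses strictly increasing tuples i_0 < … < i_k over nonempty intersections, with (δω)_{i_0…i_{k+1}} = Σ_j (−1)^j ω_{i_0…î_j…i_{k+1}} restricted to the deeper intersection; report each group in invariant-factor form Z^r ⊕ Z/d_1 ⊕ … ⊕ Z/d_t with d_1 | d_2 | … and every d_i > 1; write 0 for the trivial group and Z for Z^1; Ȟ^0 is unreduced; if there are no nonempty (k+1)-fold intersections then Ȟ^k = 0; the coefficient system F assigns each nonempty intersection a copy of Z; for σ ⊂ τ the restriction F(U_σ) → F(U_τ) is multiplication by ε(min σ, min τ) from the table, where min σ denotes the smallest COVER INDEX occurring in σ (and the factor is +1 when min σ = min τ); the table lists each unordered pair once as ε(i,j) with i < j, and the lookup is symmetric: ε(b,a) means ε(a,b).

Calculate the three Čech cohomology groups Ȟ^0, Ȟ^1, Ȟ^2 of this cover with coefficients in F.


Ȟ^0(U;F) ≅ Z, Ȟ^1(U;F) ≅ Z and Ȟ^2(U;F) ≅ 0

cover nerve:
  U12={t6,t7} U13={t2} U14={t2,t7} U15={t2} U23={t5} U24={t7} U25={t5} U34={t2} U35={t2,t5,t8} U45={t2}
  U124={t7} U134={t2} U135={t2} U145={t2} U235={t5} U345={t2}
  U1345={t2}
C dims 5,10,6,1; δ0: rk 4, SNF 1^4; δ1: rk 5, SNF 1^5; δ2: rk 1, SNF 1^1
Ȟ^0: (5−4)−0=1 ⇒ Z
Ȟ^1: (10−5)−4=1 ⇒ Z
Ȟ^2: (6−1)−5=0 ⇒ 0


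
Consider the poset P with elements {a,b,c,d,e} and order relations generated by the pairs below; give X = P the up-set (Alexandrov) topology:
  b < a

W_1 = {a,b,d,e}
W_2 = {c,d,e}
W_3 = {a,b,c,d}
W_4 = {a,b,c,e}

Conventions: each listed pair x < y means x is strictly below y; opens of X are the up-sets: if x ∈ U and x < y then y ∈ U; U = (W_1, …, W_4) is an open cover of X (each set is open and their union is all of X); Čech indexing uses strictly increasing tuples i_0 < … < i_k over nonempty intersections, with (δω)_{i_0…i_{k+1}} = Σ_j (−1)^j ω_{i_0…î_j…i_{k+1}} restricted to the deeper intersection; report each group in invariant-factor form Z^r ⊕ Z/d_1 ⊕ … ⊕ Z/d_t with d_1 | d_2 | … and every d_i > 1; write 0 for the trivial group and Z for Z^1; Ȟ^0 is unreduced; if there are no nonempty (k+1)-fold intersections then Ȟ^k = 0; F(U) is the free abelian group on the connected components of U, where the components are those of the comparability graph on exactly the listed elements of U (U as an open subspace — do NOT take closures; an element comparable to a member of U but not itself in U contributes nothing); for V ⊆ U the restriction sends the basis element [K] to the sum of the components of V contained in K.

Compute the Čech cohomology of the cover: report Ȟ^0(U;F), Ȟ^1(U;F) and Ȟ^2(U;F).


Ȟ^0 = Z^4, Ȟ^1 = 0, Ȟ^2 = 0

nerve simplices:
  W12={d,e} W13={a,b,d} W14={a,b,e} W23={c,d} W24={c,e} W34={a,b,c}
  W123={d} W124={e} W134={a,b} W234={c}
components per intersection:
  W1: {a,b} {d} {e}
  W2: {c} {d} {e}
  W3: {a,b} {c} {d}
  W4: {a,b} {c} {e}
  W12: {d} {e}
  W13: {a,b} {d}
  W14: {a,b} {e}
  W23: {c} {d}
  W24: {c} {e}
  W34: {a,b} {c}
  W123: {d}
  W124: {e}
  W134: {a,b}
  W234: {c}
C dims 12,12,4; δ0: rk 8, SNF 1^8; δ1: rk 4, SNF 1^4
degree 0: 12−8−0 = 4 → Ȟ^0 ≅ Z^4
degree 1: 12−4−8 = 0 → Ȟ^1 ≅ 0
degree 2: 4−0−4 = 0 → Ȟ^2 ≅ 0


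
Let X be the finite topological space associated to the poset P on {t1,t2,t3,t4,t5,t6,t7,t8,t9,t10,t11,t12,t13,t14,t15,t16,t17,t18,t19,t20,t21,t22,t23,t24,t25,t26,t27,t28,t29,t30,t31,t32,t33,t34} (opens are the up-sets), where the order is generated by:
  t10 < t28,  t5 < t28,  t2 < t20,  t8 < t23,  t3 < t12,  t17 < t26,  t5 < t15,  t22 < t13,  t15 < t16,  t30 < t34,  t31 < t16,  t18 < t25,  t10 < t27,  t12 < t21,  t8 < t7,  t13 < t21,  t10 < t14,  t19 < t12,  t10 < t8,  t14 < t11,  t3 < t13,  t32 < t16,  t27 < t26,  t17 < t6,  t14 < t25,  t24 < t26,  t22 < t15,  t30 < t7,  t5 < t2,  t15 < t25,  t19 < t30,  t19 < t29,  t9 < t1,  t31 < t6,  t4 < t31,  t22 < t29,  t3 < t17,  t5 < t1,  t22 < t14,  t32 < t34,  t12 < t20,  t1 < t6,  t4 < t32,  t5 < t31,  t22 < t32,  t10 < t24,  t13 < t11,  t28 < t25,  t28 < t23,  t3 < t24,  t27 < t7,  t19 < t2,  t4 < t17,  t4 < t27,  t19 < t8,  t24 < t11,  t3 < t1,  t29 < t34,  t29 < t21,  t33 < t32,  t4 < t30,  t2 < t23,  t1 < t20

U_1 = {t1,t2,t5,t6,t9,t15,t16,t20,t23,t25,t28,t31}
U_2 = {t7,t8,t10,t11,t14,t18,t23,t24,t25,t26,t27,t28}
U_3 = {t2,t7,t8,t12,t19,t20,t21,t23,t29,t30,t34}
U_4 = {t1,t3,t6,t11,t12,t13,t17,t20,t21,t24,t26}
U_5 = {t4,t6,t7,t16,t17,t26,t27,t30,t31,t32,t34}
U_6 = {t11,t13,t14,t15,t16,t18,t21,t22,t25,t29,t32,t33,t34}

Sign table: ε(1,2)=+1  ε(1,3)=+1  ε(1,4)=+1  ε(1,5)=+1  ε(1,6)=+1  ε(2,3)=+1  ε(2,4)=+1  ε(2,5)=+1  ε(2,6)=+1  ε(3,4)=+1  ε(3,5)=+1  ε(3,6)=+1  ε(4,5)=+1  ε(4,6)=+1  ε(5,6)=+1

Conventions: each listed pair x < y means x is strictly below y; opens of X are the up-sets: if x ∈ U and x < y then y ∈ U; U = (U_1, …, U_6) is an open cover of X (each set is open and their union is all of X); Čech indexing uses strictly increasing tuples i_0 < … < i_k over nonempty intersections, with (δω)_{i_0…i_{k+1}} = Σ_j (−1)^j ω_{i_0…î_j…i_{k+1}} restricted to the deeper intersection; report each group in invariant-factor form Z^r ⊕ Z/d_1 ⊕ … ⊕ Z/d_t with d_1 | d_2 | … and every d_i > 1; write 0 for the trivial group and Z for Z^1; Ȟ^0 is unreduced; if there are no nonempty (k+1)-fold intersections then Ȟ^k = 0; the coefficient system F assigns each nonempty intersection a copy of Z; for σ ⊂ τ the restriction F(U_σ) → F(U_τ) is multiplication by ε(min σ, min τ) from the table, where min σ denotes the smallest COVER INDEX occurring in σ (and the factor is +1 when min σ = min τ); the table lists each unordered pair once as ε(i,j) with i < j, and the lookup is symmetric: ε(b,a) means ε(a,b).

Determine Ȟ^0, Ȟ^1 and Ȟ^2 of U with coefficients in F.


nonempty intersections:
  U12={t23,t25,t28} U13={t2,t20,t23} U14={t1,t6,t20} U15={t6,t16,t31} U16={t15,t16,t25} U23={t7,t8,t23} U24={t11,t24,t26} U25={t7,t26,t27} U26={t11,t14,t18,t25} U34={t12,t20,t21} U35={t7,t30,t34} U36={t21,t29,t34} U45={t6,t17,t26} U46={t11,t13,t21} U56={t16,t32,t34}
  U123={t23} U126={t25} U134={t20} U145={t6} U156={t16} U235={t7} U245={t26} U246={t11} U346={t21} U356={t34}
C dims 6,15,10; δ0: rk 5, SNF 1^5; δ1: rk 10, SNF 1^9·2
Ȟ^0: (6−5)−0=1 ⇒ Z
Ȟ^1: (15−10)−5=0 ⇒ 0
Ȟ^2: (10−0)−10=0 plus torsion [2] ⇒ Z/2

Ȟ^0 = Z; Ȟ^1 = 0; Ȟ^2 = Z/2


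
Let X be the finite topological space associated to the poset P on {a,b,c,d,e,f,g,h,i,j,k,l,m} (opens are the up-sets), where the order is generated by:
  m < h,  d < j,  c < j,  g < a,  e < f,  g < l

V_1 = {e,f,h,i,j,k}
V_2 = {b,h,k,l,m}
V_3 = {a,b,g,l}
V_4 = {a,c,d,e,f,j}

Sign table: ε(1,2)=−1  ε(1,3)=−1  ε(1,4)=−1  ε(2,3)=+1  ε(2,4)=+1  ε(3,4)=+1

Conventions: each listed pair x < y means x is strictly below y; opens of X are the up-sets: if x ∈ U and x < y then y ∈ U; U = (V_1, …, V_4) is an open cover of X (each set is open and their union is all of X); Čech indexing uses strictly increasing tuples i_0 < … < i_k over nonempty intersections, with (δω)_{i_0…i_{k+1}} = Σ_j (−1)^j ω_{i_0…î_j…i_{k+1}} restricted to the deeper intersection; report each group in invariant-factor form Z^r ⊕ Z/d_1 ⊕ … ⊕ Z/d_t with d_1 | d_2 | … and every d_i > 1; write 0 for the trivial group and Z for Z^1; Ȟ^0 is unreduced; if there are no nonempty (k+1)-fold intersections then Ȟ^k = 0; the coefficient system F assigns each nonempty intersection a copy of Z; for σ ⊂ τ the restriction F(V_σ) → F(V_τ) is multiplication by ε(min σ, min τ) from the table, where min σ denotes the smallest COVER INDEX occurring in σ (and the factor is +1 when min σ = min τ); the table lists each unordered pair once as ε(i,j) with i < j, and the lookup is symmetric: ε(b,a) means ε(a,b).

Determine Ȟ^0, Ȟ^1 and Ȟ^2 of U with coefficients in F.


Ȟ^0 ≅ Z,  Ȟ^1 ≅ Z,  Ȟ^2 ≅ 0

nonempty intersections:
  V12={h,k} V14={e,f,j} V23={b,l} V34={a}
C dims 4,4; δ0: rk 3, SNF 1^3
Ȟ^0: (4−3)−0=1 ⇒ Z
Ȟ^1: (4−0)−3=1 ⇒ Z
Ȟ^2: (0−0)−0=0 ⇒ 0


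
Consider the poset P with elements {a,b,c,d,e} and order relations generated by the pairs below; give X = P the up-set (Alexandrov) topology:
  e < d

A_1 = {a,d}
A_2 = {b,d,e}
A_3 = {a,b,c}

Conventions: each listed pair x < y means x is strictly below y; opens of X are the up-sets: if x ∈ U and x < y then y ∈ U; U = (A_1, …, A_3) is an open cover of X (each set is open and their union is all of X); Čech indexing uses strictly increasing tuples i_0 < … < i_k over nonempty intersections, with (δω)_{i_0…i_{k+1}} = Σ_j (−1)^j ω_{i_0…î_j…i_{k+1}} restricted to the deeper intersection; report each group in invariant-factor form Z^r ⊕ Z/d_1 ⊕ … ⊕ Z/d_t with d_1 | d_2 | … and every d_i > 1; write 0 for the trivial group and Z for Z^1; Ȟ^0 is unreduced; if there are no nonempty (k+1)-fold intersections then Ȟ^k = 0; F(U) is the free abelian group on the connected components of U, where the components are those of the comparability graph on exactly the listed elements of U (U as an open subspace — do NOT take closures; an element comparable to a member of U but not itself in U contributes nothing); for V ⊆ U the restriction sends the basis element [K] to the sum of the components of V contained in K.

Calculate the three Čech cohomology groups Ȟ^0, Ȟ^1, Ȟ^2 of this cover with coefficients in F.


Ȟ^0 = Z^4,  Ȟ^1 = 0,  Ȟ^2 = 0

intersection data:
  A12={d} A13={a} A23={b}
components per intersection:
  A1: {a} {d}
  A2: {b} {d,e}
  A3: {a} {b} {c}
  A12: {d}
  A13: {a}
  A23: {b}
C dims 7,3; δ0: rk 3, SNF 1^3
Ȟ^0 = (7 − 3) − 0 = 4, so Ȟ^0 ≅ Z^4
Ȟ^1 = (3 − 0) − 3 = 0, so Ȟ^1 ≅ 0
Ȟ^2 = (0 − 0) − 0 = 0, so Ȟ^2 ≅ 0
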